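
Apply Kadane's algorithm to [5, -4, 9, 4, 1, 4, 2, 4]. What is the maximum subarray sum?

Using Kadane's algorithm on [5, -4, 9, 4, 1, 4, 2, 4]:

Scanning through the array:
Position 1 (value -4): max_ending_here = 1, max_so_far = 5
Position 2 (value 9): max_ending_here = 10, max_so_far = 10
Position 3 (value 4): max_ending_here = 14, max_so_far = 14
Position 4 (value 1): max_ending_here = 15, max_so_far = 15
Position 5 (value 4): max_ending_here = 19, max_so_far = 19
Position 6 (value 2): max_ending_here = 21, max_so_far = 21
Position 7 (value 4): max_ending_here = 25, max_so_far = 25

Maximum subarray: [5, -4, 9, 4, 1, 4, 2, 4]
Maximum sum: 25

The maximum subarray is [5, -4, 9, 4, 1, 4, 2, 4] with sum 25. This subarray runs from index 0 to index 7.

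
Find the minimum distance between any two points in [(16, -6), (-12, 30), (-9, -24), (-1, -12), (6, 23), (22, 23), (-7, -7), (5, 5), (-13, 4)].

Computing all pairwise distances among 9 points:

d((16, -6), (-12, 30)) = 45.607
d((16, -6), (-9, -24)) = 30.8058
d((16, -6), (-1, -12)) = 18.0278
d((16, -6), (6, 23)) = 30.6757
d((16, -6), (22, 23)) = 29.6142
d((16, -6), (-7, -7)) = 23.0217
d((16, -6), (5, 5)) = 15.5563
d((16, -6), (-13, 4)) = 30.6757
d((-12, 30), (-9, -24)) = 54.0833
d((-12, 30), (-1, -12)) = 43.4166
d((-12, 30), (6, 23)) = 19.3132
d((-12, 30), (22, 23)) = 34.7131
d((-12, 30), (-7, -7)) = 37.3363
d((-12, 30), (5, 5)) = 30.2324
d((-12, 30), (-13, 4)) = 26.0192
d((-9, -24), (-1, -12)) = 14.4222
d((-9, -24), (6, 23)) = 49.3356
d((-9, -24), (22, 23)) = 56.3028
d((-9, -24), (-7, -7)) = 17.1172
d((-9, -24), (5, 5)) = 32.2025
d((-9, -24), (-13, 4)) = 28.2843
d((-1, -12), (6, 23)) = 35.6931
d((-1, -12), (22, 23)) = 41.8808
d((-1, -12), (-7, -7)) = 7.8102 <-- minimum
d((-1, -12), (5, 5)) = 18.0278
d((-1, -12), (-13, 4)) = 20.0
d((6, 23), (22, 23)) = 16.0
d((6, 23), (-7, -7)) = 32.6956
d((6, 23), (5, 5)) = 18.0278
d((6, 23), (-13, 4)) = 26.8701
d((22, 23), (-7, -7)) = 41.7253
d((22, 23), (5, 5)) = 24.7588
d((22, 23), (-13, 4)) = 39.8246
d((-7, -7), (5, 5)) = 16.9706
d((-7, -7), (-13, 4)) = 12.53
d((5, 5), (-13, 4)) = 18.0278

Closest pair: (-1, -12) and (-7, -7) with distance 7.8102

The closest pair is (-1, -12) and (-7, -7) with Euclidean distance 7.8102. For 9 points, brute-force pairwise comparison is shown above. For large n, the divide-and-conquer algorithm (sort by x, recurse on halves, check the dividing strip) achieves O(n log n).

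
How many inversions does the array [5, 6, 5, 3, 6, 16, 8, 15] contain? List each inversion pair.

Finding inversions in [5, 6, 5, 3, 6, 16, 8, 15]:

(0, 3): arr[0]=5 > arr[3]=3
(1, 2): arr[1]=6 > arr[2]=5
(1, 3): arr[1]=6 > arr[3]=3
(2, 3): arr[2]=5 > arr[3]=3
(5, 6): arr[5]=16 > arr[6]=8
(5, 7): arr[5]=16 > arr[7]=15

Total inversions: 6

The array has 6 inversion(s): (0,3), (1,2), (1,3), (2,3), (5,6), (5,7). Each pair (i,j) satisfies i < j and arr[i] > arr[j].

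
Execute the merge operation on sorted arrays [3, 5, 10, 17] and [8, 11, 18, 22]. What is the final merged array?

Merging process:

Compare 3 vs 8: take 3 from left. Merged: [3]
Compare 5 vs 8: take 5 from left. Merged: [3, 5]
Compare 10 vs 8: take 8 from right. Merged: [3, 5, 8]
Compare 10 vs 11: take 10 from left. Merged: [3, 5, 8, 10]
Compare 17 vs 11: take 11 from right. Merged: [3, 5, 8, 10, 11]
Compare 17 vs 18: take 17 from left. Merged: [3, 5, 8, 10, 11, 17]
Append remaining from right: [18, 22]. Merged: [3, 5, 8, 10, 11, 17, 18, 22]

Final merged array: [3, 5, 8, 10, 11, 17, 18, 22]
Total comparisons: 6

The merged array is [3, 5, 8, 10, 11, 17, 18, 22], requiring 6 comparisons. The merge step runs in O(n) time where n is the total number of elements.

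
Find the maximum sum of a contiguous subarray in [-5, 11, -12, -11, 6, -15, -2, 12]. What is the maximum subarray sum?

Using Kadane's algorithm on [-5, 11, -12, -11, 6, -15, -2, 12]:

Scanning through the array:
Position 1 (value 11): max_ending_here = 11, max_so_far = 11
Position 2 (value -12): max_ending_here = -1, max_so_far = 11
Position 3 (value -11): max_ending_here = -11, max_so_far = 11
Position 4 (value 6): max_ending_here = 6, max_so_far = 11
Position 5 (value -15): max_ending_here = -9, max_so_far = 11
Position 6 (value -2): max_ending_here = -2, max_so_far = 11
Position 7 (value 12): max_ending_here = 12, max_so_far = 12

Maximum subarray: [12]
Maximum sum: 12

The maximum subarray is [12] with sum 12. This subarray runs from index 7 to index 7.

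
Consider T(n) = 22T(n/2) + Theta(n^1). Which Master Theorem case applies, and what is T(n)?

Master Theorem for T(n) = 22T(n/2) + O(n^1):

a = 22, b = 2, c = 1
log_b(a) = log_2(22) = 4.4594

Case 1: c = 1 < log_2(22) = 4.4594
T(n) = O(n^(log_2 22))

For T(n) = 22T(n/2) + O(n^1): log_2(22) = 4.4594. This is Case 1 of the Master Theorem (c < log_b(a), work dominated by leaves), giving O(n^(log_2 22)).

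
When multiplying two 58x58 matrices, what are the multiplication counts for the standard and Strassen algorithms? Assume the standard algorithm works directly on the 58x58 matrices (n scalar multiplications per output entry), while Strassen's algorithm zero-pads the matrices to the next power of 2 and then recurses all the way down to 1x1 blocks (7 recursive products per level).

Matrix multiplication for 58x58 matrices:

Strassen's algorithm requires power-of-2 dimensions. Pad 58x58 to 64x64 (next power of 2).

Standard algorithm: 58^3 = 195112 multiplications
Strassen's algorithm: 7^(log2(64)) = 7^6 = 117649 multiplications
Savings: 195112 - 117649 = 77463 multiplications

Standard: 195112 multiplications (58^3). Strassen: 117649 multiplications (7^6, after padding to 64x64). Strassen reduces 8 recursive multiplications to 7 at each level.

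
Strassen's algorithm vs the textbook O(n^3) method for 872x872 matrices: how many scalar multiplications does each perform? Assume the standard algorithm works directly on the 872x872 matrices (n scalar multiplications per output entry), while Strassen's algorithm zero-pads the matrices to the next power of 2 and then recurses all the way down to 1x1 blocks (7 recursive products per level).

Matrix multiplication for 872x872 matrices:

Strassen's algorithm requires power-of-2 dimensions. Pad 872x872 to 1024x1024 (next power of 2).

Standard algorithm: 872^3 = 663054848 multiplications
Strassen's algorithm: 7^(log2(1024)) = 7^10 = 282475249 multiplications
Savings: 663054848 - 282475249 = 380579599 multiplications

Standard: 663054848 multiplications (872^3). Strassen: 282475249 multiplications (7^10, after padding to 1024x1024). Strassen reduces 8 recursive multiplications to 7 at each level.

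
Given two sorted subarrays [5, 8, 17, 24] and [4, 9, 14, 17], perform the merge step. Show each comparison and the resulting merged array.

Merging process:

Compare 5 vs 4: take 4 from right. Merged: [4]
Compare 5 vs 9: take 5 from left. Merged: [4, 5]
Compare 8 vs 9: take 8 from left. Merged: [4, 5, 8]
Compare 17 vs 9: take 9 from right. Merged: [4, 5, 8, 9]
Compare 17 vs 14: take 14 from right. Merged: [4, 5, 8, 9, 14]
Compare 17 vs 17: take 17 from left. Merged: [4, 5, 8, 9, 14, 17]
Compare 24 vs 17: take 17 from right. Merged: [4, 5, 8, 9, 14, 17, 17]
Append remaining from left: [24]. Merged: [4, 5, 8, 9, 14, 17, 17, 24]

Final merged array: [4, 5, 8, 9, 14, 17, 17, 24]
Total comparisons: 7

The merged array is [4, 5, 8, 9, 14, 17, 17, 24], requiring 7 comparisons. The merge step runs in O(n) time where n is the total number of elements.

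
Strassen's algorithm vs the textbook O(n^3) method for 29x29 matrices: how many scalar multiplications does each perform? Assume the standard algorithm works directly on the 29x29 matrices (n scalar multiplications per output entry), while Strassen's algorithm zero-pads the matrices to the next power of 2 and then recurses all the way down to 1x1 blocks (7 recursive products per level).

Matrix multiplication for 29x29 matrices:

Strassen's algorithm requires power-of-2 dimensions. Pad 29x29 to 32x32 (next power of 2).

Standard algorithm: 29^3 = 24389 multiplications
Strassen's algorithm: 7^(log2(32)) = 7^5 = 16807 multiplications
Savings: 24389 - 16807 = 7582 multiplications

Standard: 24389 multiplications (29^3). Strassen: 16807 multiplications (7^5, after padding to 32x32). Strassen reduces 8 recursive multiplications to 7 at each level.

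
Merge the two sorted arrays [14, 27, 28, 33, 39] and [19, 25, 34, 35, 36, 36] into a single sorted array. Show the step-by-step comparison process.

Merging process:

Compare 14 vs 19: take 14 from left. Merged: [14]
Compare 27 vs 19: take 19 from right. Merged: [14, 19]
Compare 27 vs 25: take 25 from right. Merged: [14, 19, 25]
Compare 27 vs 34: take 27 from left. Merged: [14, 19, 25, 27]
Compare 28 vs 34: take 28 from left. Merged: [14, 19, 25, 27, 28]
Compare 33 vs 34: take 33 from left. Merged: [14, 19, 25, 27, 28, 33]
Compare 39 vs 34: take 34 from right. Merged: [14, 19, 25, 27, 28, 33, 34]
Compare 39 vs 35: take 35 from right. Merged: [14, 19, 25, 27, 28, 33, 34, 35]
Compare 39 vs 36: take 36 from right. Merged: [14, 19, 25, 27, 28, 33, 34, 35, 36]
Compare 39 vs 36: take 36 from right. Merged: [14, 19, 25, 27, 28, 33, 34, 35, 36, 36]
Append remaining from left: [39]. Merged: [14, 19, 25, 27, 28, 33, 34, 35, 36, 36, 39]

Final merged array: [14, 19, 25, 27, 28, 33, 34, 35, 36, 36, 39]
Total comparisons: 10

The merged array is [14, 19, 25, 27, 28, 33, 34, 35, 36, 36, 39], requiring 10 comparisons. The merge step runs in O(n) time where n is the total number of elements.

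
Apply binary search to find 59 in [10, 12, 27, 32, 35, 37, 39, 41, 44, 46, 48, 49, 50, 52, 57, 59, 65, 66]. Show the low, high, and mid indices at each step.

Binary search for 59 in [10, 12, 27, 32, 35, 37, 39, 41, 44, 46, 48, 49, 50, 52, 57, 59, 65, 66]:

lo=0, hi=17, mid=8, arr[mid]=44 -> 44 < 59, search right half
lo=9, hi=17, mid=13, arr[mid]=52 -> 52 < 59, search right half
lo=14, hi=17, mid=15, arr[mid]=59 -> Found target at index 15!

Binary search finds 59 at index 15 after 3 comparisons. The search repeatedly halves the search space by comparing with the middle element.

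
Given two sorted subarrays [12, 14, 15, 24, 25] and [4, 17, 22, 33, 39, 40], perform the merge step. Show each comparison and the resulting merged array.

Merging process:

Compare 12 vs 4: take 4 from right. Merged: [4]
Compare 12 vs 17: take 12 from left. Merged: [4, 12]
Compare 14 vs 17: take 14 from left. Merged: [4, 12, 14]
Compare 15 vs 17: take 15 from left. Merged: [4, 12, 14, 15]
Compare 24 vs 17: take 17 from right. Merged: [4, 12, 14, 15, 17]
Compare 24 vs 22: take 22 from right. Merged: [4, 12, 14, 15, 17, 22]
Compare 24 vs 33: take 24 from left. Merged: [4, 12, 14, 15, 17, 22, 24]
Compare 25 vs 33: take 25 from left. Merged: [4, 12, 14, 15, 17, 22, 24, 25]
Append remaining from right: [33, 39, 40]. Merged: [4, 12, 14, 15, 17, 22, 24, 25, 33, 39, 40]

Final merged array: [4, 12, 14, 15, 17, 22, 24, 25, 33, 39, 40]
Total comparisons: 8

The merged array is [4, 12, 14, 15, 17, 22, 24, 25, 33, 39, 40], requiring 8 comparisons. The merge step runs in O(n) time where n is the total number of elements.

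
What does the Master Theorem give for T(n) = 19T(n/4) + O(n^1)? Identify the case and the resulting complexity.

Master Theorem for T(n) = 19T(n/4) + O(n^1):

a = 19, b = 4, c = 1
log_b(a) = log_4(19) = 2.1240

Case 1: c = 1 < log_4(19) = 2.1240
T(n) = O(n^(log_4 19))

For T(n) = 19T(n/4) + O(n^1): log_4(19) = 2.1240. This is Case 1 of the Master Theorem (c < log_b(a), work dominated by leaves), giving O(n^(log_4 19)).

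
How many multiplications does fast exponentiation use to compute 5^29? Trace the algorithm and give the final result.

Computing 5^29 by squaring (build up from 5^1; each line after the first costs one multiplication):

5^1 = 5
5^2 = (5^1)^2 = 5^2 = 25
5^3 = 5 * 5^2 = 5 * 25 = 125
5^6 = (5^3)^2 = 125^2 = 15625
5^7 = 5 * 5^6 = 5 * 15625 = 78125
5^14 = (5^7)^2 = 78125^2 = 6103515625
5^28 = (5^14)^2 = 6103515625^2 = 37252902984619140625
5^29 = 5 * 5^28 = 5 * 37252902984619140625 = 186264514923095703125

Result: 186264514923095703125
Multiplications needed: 7 (7 lines after 5^1)

5^29 = 186264514923095703125. Using exponentiation by squaring, this requires 7 multiplications. The key idea: if the exponent is even, square the half-power; if odd, multiply by the base once.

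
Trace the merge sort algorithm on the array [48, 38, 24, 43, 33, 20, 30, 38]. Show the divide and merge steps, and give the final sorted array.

Merge sort trace:

Split: [48, 38, 24, 43, 33, 20, 30, 38] -> [48, 38, 24, 43] and [33, 20, 30, 38]
  Split: [48, 38, 24, 43] -> [48, 38] and [24, 43]
    Split: [48, 38] -> [48] and [38]
    Merge: [48] + [38] -> [38, 48]
    Split: [24, 43] -> [24] and [43]
    Merge: [24] + [43] -> [24, 43]
  Merge: [38, 48] + [24, 43] -> [24, 38, 43, 48]
  Split: [33, 20, 30, 38] -> [33, 20] and [30, 38]
    Split: [33, 20] -> [33] and [20]
    Merge: [33] + [20] -> [20, 33]
    Split: [30, 38] -> [30] and [38]
    Merge: [30] + [38] -> [30, 38]
  Merge: [20, 33] + [30, 38] -> [20, 30, 33, 38]
Merge: [24, 38, 43, 48] + [20, 30, 33, 38] -> [20, 24, 30, 33, 38, 38, 43, 48]

Final sorted array: [20, 24, 30, 33, 38, 38, 43, 48]

The merge sort proceeds by recursively splitting the array and merging sorted halves.
After all merges, the sorted array is [20, 24, 30, 33, 38, 38, 43, 48].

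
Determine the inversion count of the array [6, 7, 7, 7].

Finding inversions in [6, 7, 7, 7]:


Total inversions: 0

The array has 0 inversions. It is already sorted.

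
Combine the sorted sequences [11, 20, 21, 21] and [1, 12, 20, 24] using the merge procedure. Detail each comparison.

Merging process:

Compare 11 vs 1: take 1 from right. Merged: [1]
Compare 11 vs 12: take 11 from left. Merged: [1, 11]
Compare 20 vs 12: take 12 from right. Merged: [1, 11, 12]
Compare 20 vs 20: take 20 from left. Merged: [1, 11, 12, 20]
Compare 21 vs 20: take 20 from right. Merged: [1, 11, 12, 20, 20]
Compare 21 vs 24: take 21 from left. Merged: [1, 11, 12, 20, 20, 21]
Compare 21 vs 24: take 21 from left. Merged: [1, 11, 12, 20, 20, 21, 21]
Append remaining from right: [24]. Merged: [1, 11, 12, 20, 20, 21, 21, 24]

Final merged array: [1, 11, 12, 20, 20, 21, 21, 24]
Total comparisons: 7

The merged array is [1, 11, 12, 20, 20, 21, 21, 24], requiring 7 comparisons. The merge step runs in O(n) time where n is the total number of elements.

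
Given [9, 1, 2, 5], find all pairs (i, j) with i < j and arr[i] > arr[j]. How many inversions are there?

Finding inversions in [9, 1, 2, 5]:

(0, 1): arr[0]=9 > arr[1]=1
(0, 2): arr[0]=9 > arr[2]=2
(0, 3): arr[0]=9 > arr[3]=5

Total inversions: 3

The array has 3 inversion(s): (0,1), (0,2), (0,3). Each pair (i,j) satisfies i < j and arr[i] > arr[j].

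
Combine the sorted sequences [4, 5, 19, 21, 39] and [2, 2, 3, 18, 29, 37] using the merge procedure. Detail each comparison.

Merging process:

Compare 4 vs 2: take 2 from right. Merged: [2]
Compare 4 vs 2: take 2 from right. Merged: [2, 2]
Compare 4 vs 3: take 3 from right. Merged: [2, 2, 3]
Compare 4 vs 18: take 4 from left. Merged: [2, 2, 3, 4]
Compare 5 vs 18: take 5 from left. Merged: [2, 2, 3, 4, 5]
Compare 19 vs 18: take 18 from right. Merged: [2, 2, 3, 4, 5, 18]
Compare 19 vs 29: take 19 from left. Merged: [2, 2, 3, 4, 5, 18, 19]
Compare 21 vs 29: take 21 from left. Merged: [2, 2, 3, 4, 5, 18, 19, 21]
Compare 39 vs 29: take 29 from right. Merged: [2, 2, 3, 4, 5, 18, 19, 21, 29]
Compare 39 vs 37: take 37 from right. Merged: [2, 2, 3, 4, 5, 18, 19, 21, 29, 37]
Append remaining from left: [39]. Merged: [2, 2, 3, 4, 5, 18, 19, 21, 29, 37, 39]

Final merged array: [2, 2, 3, 4, 5, 18, 19, 21, 29, 37, 39]
Total comparisons: 10

The merged array is [2, 2, 3, 4, 5, 18, 19, 21, 29, 37, 39], requiring 10 comparisons. The merge step runs in O(n) time where n is the total number of elements.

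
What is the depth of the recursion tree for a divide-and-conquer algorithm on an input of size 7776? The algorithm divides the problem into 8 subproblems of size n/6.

For divide and conquer with division factor 6:

Problem sizes at each level:
Level 0: 7776
Level 1: 1296
Level 2: 216
Level 3: 36
Level 4: 6
Level 5: 1

The root is level 0 and the size-1 base case is level 5 (the tree spans levels 0 through 5, i.e. 6 levels counting the root), so the depth is the number of divisions: log_6(7776) = 5

The recursion tree depth is log_6(7776) = 5. At each level, the problem size is divided by 6, so it takes 5 divisions to reduce to a base case of size 1. The algorithm makes 8 recursive calls at each level.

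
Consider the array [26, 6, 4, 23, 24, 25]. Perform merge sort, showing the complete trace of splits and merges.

Merge sort trace:

Split: [26, 6, 4, 23, 24, 25] -> [26, 6, 4] and [23, 24, 25]
  Split: [26, 6, 4] -> [26] and [6, 4]
    Split: [6, 4] -> [6] and [4]
    Merge: [6] + [4] -> [4, 6]
  Merge: [26] + [4, 6] -> [4, 6, 26]
  Split: [23, 24, 25] -> [23] and [24, 25]
    Split: [24, 25] -> [24] and [25]
    Merge: [24] + [25] -> [24, 25]
  Merge: [23] + [24, 25] -> [23, 24, 25]
Merge: [4, 6, 26] + [23, 24, 25] -> [4, 6, 23, 24, 25, 26]

Final sorted array: [4, 6, 23, 24, 25, 26]

The merge sort proceeds by recursively splitting the array and merging sorted halves.
After all merges, the sorted array is [4, 6, 23, 24, 25, 26].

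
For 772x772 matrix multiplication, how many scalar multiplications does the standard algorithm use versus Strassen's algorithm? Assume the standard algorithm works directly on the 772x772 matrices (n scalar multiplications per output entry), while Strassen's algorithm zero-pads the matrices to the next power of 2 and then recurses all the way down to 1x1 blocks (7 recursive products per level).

Matrix multiplication for 772x772 matrices:

Strassen's algorithm requires power-of-2 dimensions. Pad 772x772 to 1024x1024 (next power of 2).

Standard algorithm: 772^3 = 460099648 multiplications
Strassen's algorithm: 7^(log2(1024)) = 7^10 = 282475249 multiplications
Savings: 460099648 - 282475249 = 177624399 multiplications

Standard: 460099648 multiplications (772^3). Strassen: 282475249 multiplications (7^10, after padding to 1024x1024). Strassen reduces 8 recursive multiplications to 7 at each level.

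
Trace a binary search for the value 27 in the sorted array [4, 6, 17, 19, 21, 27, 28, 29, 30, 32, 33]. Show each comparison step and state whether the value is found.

Binary search for 27 in [4, 6, 17, 19, 21, 27, 28, 29, 30, 32, 33]:

lo=0, hi=10, mid=5, arr[mid]=27 -> Found target at index 5!

Binary search finds 27 at index 5 after 1 comparisons. The search repeatedly halves the search space by comparing with the middle element.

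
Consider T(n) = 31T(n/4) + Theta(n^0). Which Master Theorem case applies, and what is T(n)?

Master Theorem for T(n) = 31T(n/4) + O(n^0):

a = 31, b = 4, c = 0
log_b(a) = log_4(31) = 2.4771

Case 1: c = 0 < log_4(31) = 2.4771
T(n) = O(n^(log_4 31))

For T(n) = 31T(n/4) + O(n^0): log_4(31) = 2.4771. This is Case 1 of the Master Theorem (c < log_b(a), work dominated by leaves), giving O(n^(log_4 31)).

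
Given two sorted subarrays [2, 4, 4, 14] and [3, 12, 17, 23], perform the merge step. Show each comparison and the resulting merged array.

Merging process:

Compare 2 vs 3: take 2 from left. Merged: [2]
Compare 4 vs 3: take 3 from right. Merged: [2, 3]
Compare 4 vs 12: take 4 from left. Merged: [2, 3, 4]
Compare 4 vs 12: take 4 from left. Merged: [2, 3, 4, 4]
Compare 14 vs 12: take 12 from right. Merged: [2, 3, 4, 4, 12]
Compare 14 vs 17: take 14 from left. Merged: [2, 3, 4, 4, 12, 14]
Append remaining from right: [17, 23]. Merged: [2, 3, 4, 4, 12, 14, 17, 23]

Final merged array: [2, 3, 4, 4, 12, 14, 17, 23]
Total comparisons: 6

The merged array is [2, 3, 4, 4, 12, 14, 17, 23], requiring 6 comparisons. The merge step runs in O(n) time where n is the total number of elements.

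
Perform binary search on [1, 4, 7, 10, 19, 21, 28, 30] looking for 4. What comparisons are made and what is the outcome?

Binary search for 4 in [1, 4, 7, 10, 19, 21, 28, 30]:

lo=0, hi=7, mid=3, arr[mid]=10 -> 10 > 4, search left half
lo=0, hi=2, mid=1, arr[mid]=4 -> Found target at index 1!

Binary search finds 4 at index 1 after 2 comparisons. The search repeatedly halves the search space by comparing with the middle element.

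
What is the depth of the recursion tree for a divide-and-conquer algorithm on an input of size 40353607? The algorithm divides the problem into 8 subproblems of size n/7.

For divide and conquer with division factor 7:

Problem sizes at each level:
Level 0: 40353607
Level 1: 5764801
Level 2: 823543
Level 3: 117649
Level 4: 16807
Level 5: 2401
Level 6: 343
Level 7: 49
Level 8: 7
Level 9: 1

The root is level 0 and the size-1 base case is level 9 (the tree spans levels 0 through 9, i.e. 10 levels counting the root), so the depth is the number of divisions: log_7(40353607) = 9

The recursion tree depth is log_7(40353607) = 9. At each level, the problem size is divided by 7, so it takes 9 divisions to reduce to a base case of size 1. The algorithm makes 8 recursive calls at each level.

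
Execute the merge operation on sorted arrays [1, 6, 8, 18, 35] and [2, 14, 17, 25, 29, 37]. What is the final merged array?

Merging process:

Compare 1 vs 2: take 1 from left. Merged: [1]
Compare 6 vs 2: take 2 from right. Merged: [1, 2]
Compare 6 vs 14: take 6 from left. Merged: [1, 2, 6]
Compare 8 vs 14: take 8 from left. Merged: [1, 2, 6, 8]
Compare 18 vs 14: take 14 from right. Merged: [1, 2, 6, 8, 14]
Compare 18 vs 17: take 17 from right. Merged: [1, 2, 6, 8, 14, 17]
Compare 18 vs 25: take 18 from left. Merged: [1, 2, 6, 8, 14, 17, 18]
Compare 35 vs 25: take 25 from right. Merged: [1, 2, 6, 8, 14, 17, 18, 25]
Compare 35 vs 29: take 29 from right. Merged: [1, 2, 6, 8, 14, 17, 18, 25, 29]
Compare 35 vs 37: take 35 from left. Merged: [1, 2, 6, 8, 14, 17, 18, 25, 29, 35]
Append remaining from right: [37]. Merged: [1, 2, 6, 8, 14, 17, 18, 25, 29, 35, 37]

Final merged array: [1, 2, 6, 8, 14, 17, 18, 25, 29, 35, 37]
Total comparisons: 10

The merged array is [1, 2, 6, 8, 14, 17, 18, 25, 29, 35, 37], requiring 10 comparisons. The merge step runs in O(n) time where n is the total number of elements.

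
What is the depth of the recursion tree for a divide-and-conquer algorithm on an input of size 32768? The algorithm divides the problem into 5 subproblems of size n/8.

For divide and conquer with division factor 8:

Problem sizes at each level:
Level 0: 32768
Level 1: 4096
Level 2: 512
Level 3: 64
Level 4: 8
Level 5: 1

The root is level 0 and the size-1 base case is level 5 (the tree spans levels 0 through 5, i.e. 6 levels counting the root), so the depth is the number of divisions: log_8(32768) = 5

The recursion tree depth is log_8(32768) = 5. At each level, the problem size is divided by 8, so it takes 5 divisions to reduce to a base case of size 1. The algorithm makes 5 recursive calls at each level.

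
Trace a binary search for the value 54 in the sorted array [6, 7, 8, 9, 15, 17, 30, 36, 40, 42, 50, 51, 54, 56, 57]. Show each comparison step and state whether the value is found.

Binary search for 54 in [6, 7, 8, 9, 15, 17, 30, 36, 40, 42, 50, 51, 54, 56, 57]:

lo=0, hi=14, mid=7, arr[mid]=36 -> 36 < 54, search right half
lo=8, hi=14, mid=11, arr[mid]=51 -> 51 < 54, search right half
lo=12, hi=14, mid=13, arr[mid]=56 -> 56 > 54, search left half
lo=12, hi=12, mid=12, arr[mid]=54 -> Found target at index 12!

Binary search finds 54 at index 12 after 4 comparisons. The search repeatedly halves the search space by comparing with the middle element.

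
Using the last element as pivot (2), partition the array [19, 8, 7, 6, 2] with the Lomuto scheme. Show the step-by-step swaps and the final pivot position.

Lomuto partition with pivot = 2:

Initial array: [19, 8, 7, 6, 2]

arr[0]=19 > 2: no swap
arr[1]=8 > 2: no swap
arr[2]=7 > 2: no swap
arr[3]=6 > 2: no swap

Place pivot at position 0: [2, 8, 7, 6, 19]
Pivot position: 0

After partitioning with pivot 2, the array becomes [2, 8, 7, 6, 19]. The pivot is placed at index 0. All elements to the left of the pivot are <= 2, and all elements to the right are > 2.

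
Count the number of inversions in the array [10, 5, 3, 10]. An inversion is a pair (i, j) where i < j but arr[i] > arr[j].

Finding inversions in [10, 5, 3, 10]:

(0, 1): arr[0]=10 > arr[1]=5
(0, 2): arr[0]=10 > arr[2]=3
(1, 2): arr[1]=5 > arr[2]=3

Total inversions: 3

The array has 3 inversion(s): (0,1), (0,2), (1,2). Each pair (i,j) satisfies i < j and arr[i] > arr[j].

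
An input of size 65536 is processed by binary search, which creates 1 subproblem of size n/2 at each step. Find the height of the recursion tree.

For divide and conquer with division factor 2:

Problem sizes at each level:
Level 0: 65536
Level 1: 32768
Level 2: 16384
Level 3: 8192
Level 4: 4096
Level 5: 2048
Level 6: 1024
Level 7: 512
Level 8: 256
Level 9: 128
Level 10: 64
Level 11: 32
Level 12: 16
Level 13: 8
Level 14: 4
Level 15: 2
Level 16: 1

The root is level 0 and the size-1 base case is level 16 (the tree spans levels 0 through 16, i.e. 17 levels counting the root), so the depth is the number of divisions: log_2(65536) = 16

The recursion tree depth is log_2(65536) = 16. At each level, the problem size is divided by 2, so it takes 16 divisions to reduce to a base case of size 1. The algorithm makes 1 recursive call at each level.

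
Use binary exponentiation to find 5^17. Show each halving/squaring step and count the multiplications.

Computing 5^17 by squaring (build up from 5^1; each line after the first costs one multiplication):

5^1 = 5
5^2 = (5^1)^2 = 5^2 = 25
5^4 = (5^2)^2 = 25^2 = 625
5^8 = (5^4)^2 = 625^2 = 390625
5^16 = (5^8)^2 = 390625^2 = 152587890625
5^17 = 5 * 5^16 = 5 * 152587890625 = 762939453125

Result: 762939453125
Multiplications needed: 5 (5 lines after 5^1)

5^17 = 762939453125. Using exponentiation by squaring, this requires 5 multiplications. The key idea: if the exponent is even, square the half-power; if odd, multiply by the base once.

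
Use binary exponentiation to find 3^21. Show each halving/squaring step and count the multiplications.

Computing 3^21 by squaring (build up from 3^1; each line after the first costs one multiplication):

3^1 = 3
3^2 = (3^1)^2 = 3^2 = 9
3^4 = (3^2)^2 = 9^2 = 81
3^5 = 3 * 3^4 = 3 * 81 = 243
3^10 = (3^5)^2 = 243^2 = 59049
3^20 = (3^10)^2 = 59049^2 = 3486784401
3^21 = 3 * 3^20 = 3 * 3486784401 = 10460353203

Result: 10460353203
Multiplications needed: 6 (6 lines after 3^1)

3^21 = 10460353203. Using exponentiation by squaring, this requires 6 multiplications. The key idea: if the exponent is even, square the half-power; if odd, multiply by the base once.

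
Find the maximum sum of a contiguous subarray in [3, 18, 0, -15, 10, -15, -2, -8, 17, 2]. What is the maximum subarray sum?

Using Kadane's algorithm on [3, 18, 0, -15, 10, -15, -2, -8, 17, 2]:

Scanning through the array:
Position 1 (value 18): max_ending_here = 21, max_so_far = 21
Position 2 (value 0): max_ending_here = 21, max_so_far = 21
Position 3 (value -15): max_ending_here = 6, max_so_far = 21
Position 4 (value 10): max_ending_here = 16, max_so_far = 21
Position 5 (value -15): max_ending_here = 1, max_so_far = 21
Position 6 (value -2): max_ending_here = -1, max_so_far = 21
Position 7 (value -8): max_ending_here = -8, max_so_far = 21
Position 8 (value 17): max_ending_here = 17, max_so_far = 21
Position 9 (value 2): max_ending_here = 19, max_so_far = 21

Maximum subarray: [3, 18]
Maximum sum: 21

The maximum subarray is [3, 18] with sum 21. This subarray runs from index 0 to index 1.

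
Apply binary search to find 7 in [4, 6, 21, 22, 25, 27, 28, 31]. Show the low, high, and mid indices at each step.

Binary search for 7 in [4, 6, 21, 22, 25, 27, 28, 31]:

lo=0, hi=7, mid=3, arr[mid]=22 -> 22 > 7, search left half
lo=0, hi=2, mid=1, arr[mid]=6 -> 6 < 7, search right half
lo=2, hi=2, mid=2, arr[mid]=21 -> 21 > 7, search left half
lo=2 > hi=1, target 7 not found

Binary search determines that 7 is not in the array after 3 comparisons. The search space was exhausted without finding the target.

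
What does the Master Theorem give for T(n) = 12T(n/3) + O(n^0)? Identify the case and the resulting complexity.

Master Theorem for T(n) = 12T(n/3) + O(n^0):

a = 12, b = 3, c = 0
log_b(a) = log_3(12) = 2.2619

Case 1: c = 0 < log_3(12) = 2.2619
T(n) = O(n^(log_3 12))

For T(n) = 12T(n/3) + O(n^0): log_3(12) = 2.2619. This is Case 1 of the Master Theorem (c < log_b(a), work dominated by leaves), giving O(n^(log_3 12)).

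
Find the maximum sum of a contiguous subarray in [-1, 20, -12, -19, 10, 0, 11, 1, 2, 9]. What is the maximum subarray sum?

Using Kadane's algorithm on [-1, 20, -12, -19, 10, 0, 11, 1, 2, 9]:

Scanning through the array:
Position 1 (value 20): max_ending_here = 20, max_so_far = 20
Position 2 (value -12): max_ending_here = 8, max_so_far = 20
Position 3 (value -19): max_ending_here = -11, max_so_far = 20
Position 4 (value 10): max_ending_here = 10, max_so_far = 20
Position 5 (value 0): max_ending_here = 10, max_so_far = 20
Position 6 (value 11): max_ending_here = 21, max_so_far = 21
Position 7 (value 1): max_ending_here = 22, max_so_far = 22
Position 8 (value 2): max_ending_here = 24, max_so_far = 24
Position 9 (value 9): max_ending_here = 33, max_so_far = 33

Maximum subarray: [10, 0, 11, 1, 2, 9]
Maximum sum: 33

The maximum subarray is [10, 0, 11, 1, 2, 9] with sum 33. This subarray runs from index 4 to index 9.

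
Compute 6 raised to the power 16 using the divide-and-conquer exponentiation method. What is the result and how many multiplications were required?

Computing 6^16 by squaring (build up from 6^1; each line after the first costs one multiplication):

6^1 = 6
6^2 = (6^1)^2 = 6^2 = 36
6^4 = (6^2)^2 = 36^2 = 1296
6^8 = (6^4)^2 = 1296^2 = 1679616
6^16 = (6^8)^2 = 1679616^2 = 2821109907456

Result: 2821109907456
Multiplications needed: 4 (4 lines after 6^1)

6^16 = 2821109907456. Using exponentiation by squaring, this requires 4 multiplications. The key idea: if the exponent is even, square the half-power; if odd, multiply by the base once.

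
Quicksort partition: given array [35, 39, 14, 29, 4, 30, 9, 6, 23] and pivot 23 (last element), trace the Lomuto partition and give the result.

Lomuto partition with pivot = 23:

Initial array: [35, 39, 14, 29, 4, 30, 9, 6, 23]

arr[0]=35 > 23: no swap
arr[1]=39 > 23: no swap
arr[2]=14 <= 23: swap with position 0, array becomes [14, 39, 35, 29, 4, 30, 9, 6, 23]
arr[3]=29 > 23: no swap
arr[4]=4 <= 23: swap with position 1, array becomes [14, 4, 35, 29, 39, 30, 9, 6, 23]
arr[5]=30 > 23: no swap
arr[6]=9 <= 23: swap with position 2, array becomes [14, 4, 9, 29, 39, 30, 35, 6, 23]
arr[7]=6 <= 23: swap with position 3, array becomes [14, 4, 9, 6, 39, 30, 35, 29, 23]

Place pivot at position 4: [14, 4, 9, 6, 23, 30, 35, 29, 39]
Pivot position: 4

After partitioning with pivot 23, the array becomes [14, 4, 9, 6, 23, 30, 35, 29, 39]. The pivot is placed at index 4. All elements to the left of the pivot are <= 23, and all elements to the right are > 23.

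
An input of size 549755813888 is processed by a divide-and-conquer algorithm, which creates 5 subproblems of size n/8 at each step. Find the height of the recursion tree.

For divide and conquer with division factor 8:

Problem sizes at each level:
Level 0: 549755813888
Level 1: 68719476736
Level 2: 8589934592
Level 3: 1073741824
Level 4: 134217728
Level 5: 16777216
Level 6: 2097152
Level 7: 262144
Level 8: 32768
Level 9: 4096
Level 10: 512
Level 11: 64
Level 12: 8
Level 13: 1

The root is level 0 and the size-1 base case is level 13 (the tree spans levels 0 through 13, i.e. 14 levels counting the root), so the depth is the number of divisions: log_8(549755813888) = 13

The recursion tree depth is log_8(549755813888) = 13. At each level, the problem size is divided by 8, so it takes 13 divisions to reduce to a base case of size 1. The algorithm makes 5 recursive calls at each level.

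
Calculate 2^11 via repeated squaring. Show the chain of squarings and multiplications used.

Computing 2^11 by squaring (build up from 2^1; each line after the first costs one multiplication):

2^1 = 2
2^2 = (2^1)^2 = 2^2 = 4
2^4 = (2^2)^2 = 4^2 = 16
2^5 = 2 * 2^4 = 2 * 16 = 32
2^10 = (2^5)^2 = 32^2 = 1024
2^11 = 2 * 2^10 = 2 * 1024 = 2048

Result: 2048
Multiplications needed: 5 (5 lines after 2^1)

2^11 = 2048. Using exponentiation by squaring, this requires 5 multiplications. The key idea: if the exponent is even, square the half-power; if odd, multiply by the base once.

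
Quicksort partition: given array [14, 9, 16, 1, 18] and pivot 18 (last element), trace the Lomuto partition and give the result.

Lomuto partition with pivot = 18:

Initial array: [14, 9, 16, 1, 18]

arr[0]=14 <= 18: swap with position 0, array becomes [14, 9, 16, 1, 18]
arr[1]=9 <= 18: swap with position 1, array becomes [14, 9, 16, 1, 18]
arr[2]=16 <= 18: swap with position 2, array becomes [14, 9, 16, 1, 18]
arr[3]=1 <= 18: swap with position 3, array becomes [14, 9, 16, 1, 18]

Place pivot at position 4: [14, 9, 16, 1, 18]
Pivot position: 4

After partitioning with pivot 18, the array becomes [14, 9, 16, 1, 18]. The pivot is placed at index 4. All elements to the left of the pivot are <= 18, and all elements to the right are > 18.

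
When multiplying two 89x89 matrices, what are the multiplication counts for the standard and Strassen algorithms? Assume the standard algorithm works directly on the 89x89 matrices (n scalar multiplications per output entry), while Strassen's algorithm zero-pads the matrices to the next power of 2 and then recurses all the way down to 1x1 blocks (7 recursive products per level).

Matrix multiplication for 89x89 matrices:

Strassen's algorithm requires power-of-2 dimensions. Pad 89x89 to 128x128 (next power of 2).

Standard algorithm: 89^3 = 704969 multiplications
Strassen's algorithm: 7^(log2(128)) = 7^7 = 823543 multiplications
Difference: 704969 - 823543 = -118574 (Strassen uses MORE here due to padding overhead — for small or just-over-power-of-2 n, padding can outweigh the per-level savings)

Standard: 704969 multiplications (89^3). Strassen: 823543 multiplications (7^7, after padding to 128x128). Strassen reduces 8 recursive multiplications to 7 at each level.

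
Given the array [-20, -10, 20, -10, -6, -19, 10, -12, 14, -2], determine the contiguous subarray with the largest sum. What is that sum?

Using Kadane's algorithm on [-20, -10, 20, -10, -6, -19, 10, -12, 14, -2]:

Scanning through the array:
Position 1 (value -10): max_ending_here = -10, max_so_far = -10
Position 2 (value 20): max_ending_here = 20, max_so_far = 20
Position 3 (value -10): max_ending_here = 10, max_so_far = 20
Position 4 (value -6): max_ending_here = 4, max_so_far = 20
Position 5 (value -19): max_ending_here = -15, max_so_far = 20
Position 6 (value 10): max_ending_here = 10, max_so_far = 20
Position 7 (value -12): max_ending_here = -2, max_so_far = 20
Position 8 (value 14): max_ending_here = 14, max_so_far = 20
Position 9 (value -2): max_ending_here = 12, max_so_far = 20

Maximum subarray: [20]
Maximum sum: 20

The maximum subarray is [20] with sum 20. This subarray runs from index 2 to index 2.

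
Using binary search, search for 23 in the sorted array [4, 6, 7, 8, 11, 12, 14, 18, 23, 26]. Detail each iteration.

Binary search for 23 in [4, 6, 7, 8, 11, 12, 14, 18, 23, 26]:

lo=0, hi=9, mid=4, arr[mid]=11 -> 11 < 23, search right half
lo=5, hi=9, mid=7, arr[mid]=18 -> 18 < 23, search right half
lo=8, hi=9, mid=8, arr[mid]=23 -> Found target at index 8!

Binary search finds 23 at index 8 after 3 comparisons. The search repeatedly halves the search space by comparing with the middle element.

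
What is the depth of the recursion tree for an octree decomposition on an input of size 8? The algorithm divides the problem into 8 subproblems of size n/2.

For divide and conquer with division factor 2:

Problem sizes at each level:
Level 0: 8
Level 1: 4
Level 2: 2
Level 3: 1

The root is level 0 and the size-1 base case is level 3 (the tree spans levels 0 through 3, i.e. 4 levels counting the root), so the depth is the number of divisions: log_2(8) = 3

The recursion tree depth is log_2(8) = 3. At each level, the problem size is divided by 2, so it takes 3 divisions to reduce to a base case of size 1. The algorithm makes 8 recursive calls at each level.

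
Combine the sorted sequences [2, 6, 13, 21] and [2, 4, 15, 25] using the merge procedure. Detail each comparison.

Merging process:

Compare 2 vs 2: take 2 from left. Merged: [2]
Compare 6 vs 2: take 2 from right. Merged: [2, 2]
Compare 6 vs 4: take 4 from right. Merged: [2, 2, 4]
Compare 6 vs 15: take 6 from left. Merged: [2, 2, 4, 6]
Compare 13 vs 15: take 13 from left. Merged: [2, 2, 4, 6, 13]
Compare 21 vs 15: take 15 from right. Merged: [2, 2, 4, 6, 13, 15]
Compare 21 vs 25: take 21 from left. Merged: [2, 2, 4, 6, 13, 15, 21]
Append remaining from right: [25]. Merged: [2, 2, 4, 6, 13, 15, 21, 25]

Final merged array: [2, 2, 4, 6, 13, 15, 21, 25]
Total comparisons: 7

The merged array is [2, 2, 4, 6, 13, 15, 21, 25], requiring 7 comparisons. The merge step runs in O(n) time where n is the total number of elements.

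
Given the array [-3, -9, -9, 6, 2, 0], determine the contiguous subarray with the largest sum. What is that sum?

Using Kadane's algorithm on [-3, -9, -9, 6, 2, 0]:

Scanning through the array:
Position 1 (value -9): max_ending_here = -9, max_so_far = -3
Position 2 (value -9): max_ending_here = -9, max_so_far = -3
Position 3 (value 6): max_ending_here = 6, max_so_far = 6
Position 4 (value 2): max_ending_here = 8, max_so_far = 8
Position 5 (value 0): max_ending_here = 8, max_so_far = 8

Maximum subarray: [6, 2]
Maximum sum: 8

The maximum subarray is [6, 2] with sum 8. This subarray runs from index 3 to index 4.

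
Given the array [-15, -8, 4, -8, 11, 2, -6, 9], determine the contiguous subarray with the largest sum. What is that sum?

Using Kadane's algorithm on [-15, -8, 4, -8, 11, 2, -6, 9]:

Scanning through the array:
Position 1 (value -8): max_ending_here = -8, max_so_far = -8
Position 2 (value 4): max_ending_here = 4, max_so_far = 4
Position 3 (value -8): max_ending_here = -4, max_so_far = 4
Position 4 (value 11): max_ending_here = 11, max_so_far = 11
Position 5 (value 2): max_ending_here = 13, max_so_far = 13
Position 6 (value -6): max_ending_here = 7, max_so_far = 13
Position 7 (value 9): max_ending_here = 16, max_so_far = 16

Maximum subarray: [11, 2, -6, 9]
Maximum sum: 16

The maximum subarray is [11, 2, -6, 9] with sum 16. This subarray runs from index 4 to index 7.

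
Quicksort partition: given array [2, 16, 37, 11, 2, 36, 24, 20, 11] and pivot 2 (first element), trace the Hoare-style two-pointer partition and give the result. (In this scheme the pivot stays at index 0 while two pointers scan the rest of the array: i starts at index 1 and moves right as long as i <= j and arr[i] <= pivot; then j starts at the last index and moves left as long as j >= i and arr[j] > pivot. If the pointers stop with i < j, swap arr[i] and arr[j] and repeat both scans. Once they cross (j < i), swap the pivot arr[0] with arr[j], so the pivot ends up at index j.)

Hoare-style two-pointer partition with pivot = 2:

Initial array: [2, 16, 37, 11, 2, 36, 24, 20, 11]

Pointers start at i = 1, j = 8.
i stops at index 1 (arr[1]=16 > 2), j stops at index 4 (arr[4]=2 <= 2): swap arr[1] and arr[4], array becomes [2, 2, 37, 11, 16, 36, 24, 20, 11]
i ends at 2, j ends at 1: the pointers have crossed (j < i), so scanning stops.

Swap pivot arr[0] with arr[1] to place pivot at position 1: [2, 2, 37, 11, 16, 36, 24, 20, 11]
Pivot position: 1

After partitioning with pivot 2, the array becomes [2, 2, 37, 11, 16, 36, 24, 20, 11]. The pivot is placed at index 1. All elements to the left of the pivot are <= 2, and all elements to the right are > 2.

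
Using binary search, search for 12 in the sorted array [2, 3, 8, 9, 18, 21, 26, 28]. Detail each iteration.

Binary search for 12 in [2, 3, 8, 9, 18, 21, 26, 28]:

lo=0, hi=7, mid=3, arr[mid]=9 -> 9 < 12, search right half
lo=4, hi=7, mid=5, arr[mid]=21 -> 21 > 12, search left half
lo=4, hi=4, mid=4, arr[mid]=18 -> 18 > 12, search left half
lo=4 > hi=3, target 12 not found

Binary search determines that 12 is not in the array after 3 comparisons. The search space was exhausted without finding the target.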